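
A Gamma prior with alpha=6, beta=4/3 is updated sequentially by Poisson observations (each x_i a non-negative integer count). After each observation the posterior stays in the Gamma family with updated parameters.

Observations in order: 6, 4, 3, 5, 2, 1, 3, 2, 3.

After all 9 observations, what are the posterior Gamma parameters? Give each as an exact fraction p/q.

obs 1: x=6 → posterior Gamma(12, 7/3)
obs 2: x=4 → posterior Gamma(16, 10/3)
obs 3: x=3 → posterior Gamma(19, 13/3)
obs 4: x=5 → posterior Gamma(24, 16/3)
obs 5: x=2 → posterior Gamma(26, 19/3)
obs 6: x=1 → posterior Gamma(27, 22/3)
obs 7: x=3 → posterior Gamma(30, 25/3)
obs 8: x=2 → posterior Gamma(32, 28/3)
obs 9: x=3 → posterior Gamma(35, 31/3)

alpha=35, beta=31/3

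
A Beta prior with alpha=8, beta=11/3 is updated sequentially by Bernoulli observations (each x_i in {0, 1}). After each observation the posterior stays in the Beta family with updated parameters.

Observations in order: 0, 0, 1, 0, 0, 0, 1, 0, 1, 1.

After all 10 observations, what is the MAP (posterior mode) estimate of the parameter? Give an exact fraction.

33/59

obs 1: x=0 → posterior Beta(8, 14/3)
obs 2: x=0 → posterior Beta(8, 17/3)
obs 3: x=1 → posterior Beta(9, 17/3)
obs 4: x=0 → posterior Beta(9, 20/3)
obs 5: x=0 → posterior Beta(9, 23/3)
obs 6: x=0 → posterior Beta(9, 26/3)
obs 7: x=1 → posterior Beta(10, 26/3)
obs 8: x=0 → posterior Beta(10, 29/3)
obs 9: x=1 → posterior Beta(11, 29/3)
obs 10: x=1 → posterior Beta(12, 29/3)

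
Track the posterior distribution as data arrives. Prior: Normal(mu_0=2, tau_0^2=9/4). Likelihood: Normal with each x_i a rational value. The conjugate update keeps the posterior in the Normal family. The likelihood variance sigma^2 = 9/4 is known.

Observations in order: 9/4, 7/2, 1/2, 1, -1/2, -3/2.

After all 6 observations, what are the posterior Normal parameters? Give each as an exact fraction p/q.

mu_0=29/28, tau_0^2=9/28

obs 1: x=9/4 → posterior Normal(17/8, 9/8)
obs 2: x=7/2 → posterior Normal(31/12, 3/4)
obs 3: x=1/2 → posterior Normal(33/16, 9/16)
obs 4: x=1 → posterior Normal(37/20, 9/20)
obs 5: x=-1/2 → posterior Normal(35/24, 3/8)
obs 6: x=-3/2 → posterior Normal(29/28, 9/28)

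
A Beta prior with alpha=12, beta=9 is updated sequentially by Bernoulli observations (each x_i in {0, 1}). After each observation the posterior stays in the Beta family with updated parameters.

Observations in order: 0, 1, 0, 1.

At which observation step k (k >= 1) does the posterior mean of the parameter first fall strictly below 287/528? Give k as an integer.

k = 3

obs 1: x=0 → posterior Beta(12, 10)
obs 2: x=1 → posterior Beta(13, 10)
obs 3: x=0 → posterior Beta(13, 11)
obs 4: x=1 → posterior Beta(14, 11)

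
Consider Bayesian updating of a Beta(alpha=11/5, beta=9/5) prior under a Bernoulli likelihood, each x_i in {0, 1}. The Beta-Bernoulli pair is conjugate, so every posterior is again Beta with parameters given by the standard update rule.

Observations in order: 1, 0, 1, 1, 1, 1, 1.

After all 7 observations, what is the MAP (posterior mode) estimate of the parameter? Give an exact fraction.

4/5

obs 1: x=1 → posterior Beta(16/5, 9/5)
obs 2: x=0 → posterior Beta(16/5, 14/5)
obs 3: x=1 → posterior Beta(21/5, 14/5)
obs 4: x=1 → posterior Beta(26/5, 14/5)
obs 5: x=1 → posterior Beta(31/5, 14/5)
obs 6: x=1 → posterior Beta(36/5, 14/5)
obs 7: x=1 → posterior Beta(41/5, 14/5)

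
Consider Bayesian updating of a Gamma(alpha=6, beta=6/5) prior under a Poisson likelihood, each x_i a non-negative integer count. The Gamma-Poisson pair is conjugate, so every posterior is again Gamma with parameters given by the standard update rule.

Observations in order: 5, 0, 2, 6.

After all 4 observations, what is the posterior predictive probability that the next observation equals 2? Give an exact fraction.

3640719509701718979754459136000/20825506393391550743120420649631

obs 1: x=5 → posterior Gamma(11, 11/5)
obs 2: x=0 → posterior Gamma(11, 16/5)
obs 3: x=2 → posterior Gamma(13, 21/5)
obs 4: x=6 → posterior Gamma(19, 26/5)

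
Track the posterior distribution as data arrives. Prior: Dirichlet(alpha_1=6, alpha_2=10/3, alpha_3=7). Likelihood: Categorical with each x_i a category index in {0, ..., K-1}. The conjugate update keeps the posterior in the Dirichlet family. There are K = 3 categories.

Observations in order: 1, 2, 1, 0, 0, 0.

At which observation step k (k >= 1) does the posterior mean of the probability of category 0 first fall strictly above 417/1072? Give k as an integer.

k = 6

obs 1: x=1 → posterior Dirichlet(6, 13/3, 7)
obs 2: x=2 → posterior Dirichlet(6, 13/3, 8)
obs 3: x=1 → posterior Dirichlet(6, 16/3, 8)
obs 4: x=0 → posterior Dirichlet(7, 16/3, 8)
obs 5: x=0 → posterior Dirichlet(8, 16/3, 8)
obs 6: x=0 → posterior Dirichlet(9, 16/3, 8)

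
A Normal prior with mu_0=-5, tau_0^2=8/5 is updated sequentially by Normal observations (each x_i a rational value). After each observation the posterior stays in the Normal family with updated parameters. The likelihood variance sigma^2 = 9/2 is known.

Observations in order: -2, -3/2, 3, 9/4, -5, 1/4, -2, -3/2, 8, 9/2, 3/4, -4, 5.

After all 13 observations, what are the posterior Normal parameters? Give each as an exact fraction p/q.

mu_0=-101/253, tau_0^2=72/253

obs 1: x=-2 → posterior Normal(-257/61, 72/61)
obs 2: x=-3/2 → posterior Normal(-281/77, 72/77)
obs 3: x=3 → posterior Normal(-233/93, 24/31)
obs 4: x=9/4 → posterior Normal(-197/109, 72/109)
obs 5: x=-5 → posterior Normal(-277/125, 72/125)
obs 6: x=1/4 → posterior Normal(-91/47, 24/47)
obs 7: x=-2 → posterior Normal(-305/157, 72/157)
obs 8: x=-3/2 → posterior Normal(-329/173, 72/173)
obs 9: x=8 → posterior Normal(-67/63, 8/21)
obs 10: x=9/2 → posterior Normal(-129/205, 72/205)
obs 11: x=3/4 → posterior Normal(-9/17, 72/221)
obs 12: x=-4 → posterior Normal(-181/237, 24/79)
obs 13: x=5 → posterior Normal(-101/253, 72/253)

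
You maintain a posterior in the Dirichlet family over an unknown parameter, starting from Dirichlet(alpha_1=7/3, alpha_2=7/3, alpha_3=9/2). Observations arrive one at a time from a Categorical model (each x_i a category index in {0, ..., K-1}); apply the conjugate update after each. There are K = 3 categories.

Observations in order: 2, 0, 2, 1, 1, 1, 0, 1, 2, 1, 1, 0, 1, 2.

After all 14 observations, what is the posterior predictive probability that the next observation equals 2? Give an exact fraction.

51/139

obs 1: x=2 → posterior Dirichlet(7/3, 7/3, 11/2)
obs 2: x=0 → posterior Dirichlet(10/3, 7/3, 11/2)
obs 3: x=2 → posterior Dirichlet(10/3, 7/3, 13/2)
obs 4: x=1 → posterior Dirichlet(10/3, 10/3, 13/2)
obs 5: x=1 → posterior Dirichlet(10/3, 13/3, 13/2)
obs 6: x=1 → posterior Dirichlet(10/3, 16/3, 13/2)
obs 7: x=0 → posterior Dirichlet(13/3, 16/3, 13/2)
obs 8: x=1 → posterior Dirichlet(13/3, 19/3, 13/2)
obs 9: x=2 → posterior Dirichlet(13/3, 19/3, 15/2)
obs 10: x=1 → posterior Dirichlet(13/3, 22/3, 15/2)
obs 11: x=1 → posterior Dirichlet(13/3, 25/3, 15/2)
obs 12: x=0 → posterior Dirichlet(16/3, 25/3, 15/2)
obs 13: x=1 → posterior Dirichlet(16/3, 28/3, 15/2)
obs 14: x=2 → posterior Dirichlet(16/3, 28/3, 17/2)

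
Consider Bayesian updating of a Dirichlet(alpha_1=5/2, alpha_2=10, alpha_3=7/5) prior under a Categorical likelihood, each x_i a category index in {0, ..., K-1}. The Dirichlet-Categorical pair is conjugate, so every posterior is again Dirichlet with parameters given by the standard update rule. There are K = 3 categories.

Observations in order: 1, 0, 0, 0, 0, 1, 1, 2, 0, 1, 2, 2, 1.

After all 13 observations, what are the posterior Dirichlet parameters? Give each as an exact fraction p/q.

alpha_1=15/2, alpha_2=15, alpha_3=22/5

obs 1: x=1 → posterior Dirichlet(5/2, 11, 7/5)
obs 2: x=0 → posterior Dirichlet(7/2, 11, 7/5)
obs 3: x=0 → posterior Dirichlet(9/2, 11, 7/5)
obs 4: x=0 → posterior Dirichlet(11/2, 11, 7/5)
obs 5: x=0 → posterior Dirichlet(13/2, 11, 7/5)
obs 6: x=1 → posterior Dirichlet(13/2, 12, 7/5)
obs 7: x=1 → posterior Dirichlet(13/2, 13, 7/5)
obs 8: x=2 → posterior Dirichlet(13/2, 13, 12/5)
obs 9: x=0 → posterior Dirichlet(15/2, 13, 12/5)
obs 10: x=1 → posterior Dirichlet(15/2, 14, 12/5)
obs 11: x=2 → posterior Dirichlet(15/2, 14, 17/5)
obs 12: x=2 → posterior Dirichlet(15/2, 14, 22/5)
obs 13: x=1 → posterior Dirichlet(15/2, 15, 22/5)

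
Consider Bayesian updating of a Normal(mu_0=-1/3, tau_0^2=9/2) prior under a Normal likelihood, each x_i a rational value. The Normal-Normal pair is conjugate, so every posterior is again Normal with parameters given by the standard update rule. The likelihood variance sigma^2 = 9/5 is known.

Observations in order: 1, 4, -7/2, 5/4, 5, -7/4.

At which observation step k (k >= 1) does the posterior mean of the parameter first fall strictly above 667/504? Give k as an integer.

obs 1: x=1 → posterior Normal(13/21, 9/7)
obs 2: x=4 → posterior Normal(73/36, 3/4)
obs 3: x=-7/2 → posterior Normal(41/102, 9/17)
obs 4: x=5/4 → posterior Normal(157/264, 9/22)
obs 5: x=5 → posterior Normal(457/324, 1/3)
obs 6: x=-7/4 → posterior Normal(11/12, 9/32)

k = 2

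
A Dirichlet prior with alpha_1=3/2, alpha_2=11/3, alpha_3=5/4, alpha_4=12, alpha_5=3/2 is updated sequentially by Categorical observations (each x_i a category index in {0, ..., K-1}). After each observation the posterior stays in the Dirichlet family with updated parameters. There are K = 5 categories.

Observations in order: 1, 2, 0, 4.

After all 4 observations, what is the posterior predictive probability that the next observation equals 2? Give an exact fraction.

obs 1: x=1 → posterior Dirichlet(3/2, 14/3, 5/4, 12, 3/2)
obs 2: x=2 → posterior Dirichlet(3/2, 14/3, 9/4, 12, 3/2)
obs 3: x=0 → posterior Dirichlet(5/2, 14/3, 9/4, 12, 3/2)
obs 4: x=4 → posterior Dirichlet(5/2, 14/3, 9/4, 12, 5/2)

27/287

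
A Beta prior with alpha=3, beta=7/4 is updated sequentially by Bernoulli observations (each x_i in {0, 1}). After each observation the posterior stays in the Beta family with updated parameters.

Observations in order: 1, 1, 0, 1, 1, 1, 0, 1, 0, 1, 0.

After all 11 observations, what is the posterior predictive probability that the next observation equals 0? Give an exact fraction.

23/63

obs 1: x=1 → posterior Beta(4, 7/4)
obs 2: x=1 → posterior Beta(5, 7/4)
obs 3: x=0 → posterior Beta(5, 11/4)
obs 4: x=1 → posterior Beta(6, 11/4)
obs 5: x=1 → posterior Beta(7, 11/4)
obs 6: x=1 → posterior Beta(8, 11/4)
obs 7: x=0 → posterior Beta(8, 15/4)
obs 8: x=1 → posterior Beta(9, 15/4)
obs 9: x=0 → posterior Beta(9, 19/4)
obs 10: x=1 → posterior Beta(10, 19/4)
obs 11: x=0 → posterior Beta(10, 23/4)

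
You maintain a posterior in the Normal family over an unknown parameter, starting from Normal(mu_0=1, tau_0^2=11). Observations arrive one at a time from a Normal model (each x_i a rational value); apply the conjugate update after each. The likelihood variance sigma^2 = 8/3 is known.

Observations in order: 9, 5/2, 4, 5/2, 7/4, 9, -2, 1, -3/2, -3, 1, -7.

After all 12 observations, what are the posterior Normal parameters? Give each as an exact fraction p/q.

mu_0=2309/1616, tau_0^2=22/101

obs 1: x=9 → posterior Normal(305/41, 88/41)
obs 2: x=5/2 → posterior Normal(775/148, 44/37)
obs 3: x=4 → posterior Normal(1039/214, 88/107)
obs 4: x=5/2 → posterior Normal(43/10, 22/35)
obs 5: x=7/4 → posterior Normal(2639/692, 88/173)
obs 6: x=9 → posterior Normal(3827/824, 44/103)
obs 7: x=-2 → posterior Normal(3563/956, 88/239)
obs 8: x=1 → posterior Normal(3695/1088, 11/34)
obs 9: x=-3/2 → posterior Normal(3497/1220, 88/305)
obs 10: x=-3 → posterior Normal(3101/1352, 44/169)
obs 11: x=1 → posterior Normal(61/28, 88/371)
obs 12: x=-7 → posterior Normal(2309/1616, 22/101)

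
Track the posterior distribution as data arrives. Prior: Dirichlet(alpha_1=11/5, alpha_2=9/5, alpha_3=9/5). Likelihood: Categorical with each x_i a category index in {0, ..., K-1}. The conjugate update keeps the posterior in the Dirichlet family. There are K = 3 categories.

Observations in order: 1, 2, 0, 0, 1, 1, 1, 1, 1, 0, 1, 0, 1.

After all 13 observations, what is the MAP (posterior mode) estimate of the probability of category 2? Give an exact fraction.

obs 1: x=1 → posterior Dirichlet(11/5, 14/5, 9/5)
obs 2: x=2 → posterior Dirichlet(11/5, 14/5, 14/5)
obs 3: x=0 → posterior Dirichlet(16/5, 14/5, 14/5)
obs 4: x=0 → posterior Dirichlet(21/5, 14/5, 14/5)
obs 5: x=1 → posterior Dirichlet(21/5, 19/5, 14/5)
obs 6: x=1 → posterior Dirichlet(21/5, 24/5, 14/5)
obs 7: x=1 → posterior Dirichlet(21/5, 29/5, 14/5)
obs 8: x=1 → posterior Dirichlet(21/5, 34/5, 14/5)
obs 9: x=1 → posterior Dirichlet(21/5, 39/5, 14/5)
obs 10: x=0 → posterior Dirichlet(26/5, 39/5, 14/5)
obs 11: x=1 → posterior Dirichlet(26/5, 44/5, 14/5)
obs 12: x=0 → posterior Dirichlet(31/5, 44/5, 14/5)
obs 13: x=1 → posterior Dirichlet(31/5, 49/5, 14/5)

9/79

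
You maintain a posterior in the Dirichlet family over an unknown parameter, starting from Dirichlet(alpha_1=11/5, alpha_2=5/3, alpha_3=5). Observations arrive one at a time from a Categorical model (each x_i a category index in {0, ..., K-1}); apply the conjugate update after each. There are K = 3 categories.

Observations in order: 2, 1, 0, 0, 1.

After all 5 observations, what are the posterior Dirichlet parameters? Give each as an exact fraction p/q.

alpha_1=21/5, alpha_2=11/3, alpha_3=6

obs 1: x=2 → posterior Dirichlet(11/5, 5/3, 6)
obs 2: x=1 → posterior Dirichlet(11/5, 8/3, 6)
obs 3: x=0 → posterior Dirichlet(16/5, 8/3, 6)
obs 4: x=0 → posterior Dirichlet(21/5, 8/3, 6)
obs 5: x=1 → posterior Dirichlet(21/5, 11/3, 6)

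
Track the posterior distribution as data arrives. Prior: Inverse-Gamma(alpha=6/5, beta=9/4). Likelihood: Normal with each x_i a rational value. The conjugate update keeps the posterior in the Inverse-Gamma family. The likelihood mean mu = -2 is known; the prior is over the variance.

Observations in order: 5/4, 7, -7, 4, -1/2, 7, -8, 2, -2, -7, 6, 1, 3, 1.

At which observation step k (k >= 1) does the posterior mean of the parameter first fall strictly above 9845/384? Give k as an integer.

k = 2

obs 1: x=5/4 → posterior Inverse-Gamma(17/10, 241/32)
obs 2: x=7 → posterior Inverse-Gamma(11/5, 1537/32)
obs 3: x=-7 → posterior Inverse-Gamma(27/10, 1937/32)
obs 4: x=4 → posterior Inverse-Gamma(16/5, 2513/32)
obs 5: x=-1/2 → posterior Inverse-Gamma(37/10, 2549/32)
obs 6: x=7 → posterior Inverse-Gamma(21/5, 3845/32)
obs 7: x=-8 → posterior Inverse-Gamma(47/10, 4421/32)
obs 8: x=2 → posterior Inverse-Gamma(26/5, 4677/32)
obs 9: x=-2 → posterior Inverse-Gamma(57/10, 4677/32)
obs 10: x=-7 → posterior Inverse-Gamma(31/5, 5077/32)
obs 11: x=6 → posterior Inverse-Gamma(67/10, 6101/32)
obs 12: x=1 → posterior Inverse-Gamma(36/5, 6245/32)
obs 13: x=3 → posterior Inverse-Gamma(77/10, 6645/32)
obs 14: x=1 → posterior Inverse-Gamma(41/5, 6789/32)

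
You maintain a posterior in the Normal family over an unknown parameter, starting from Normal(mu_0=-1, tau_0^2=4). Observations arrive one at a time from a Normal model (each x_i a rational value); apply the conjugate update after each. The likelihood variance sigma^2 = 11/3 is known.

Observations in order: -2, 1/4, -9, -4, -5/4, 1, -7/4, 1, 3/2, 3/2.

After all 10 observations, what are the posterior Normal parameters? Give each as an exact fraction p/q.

obs 1: x=-2 → posterior Normal(-35/23, 44/23)
obs 2: x=1/4 → posterior Normal(-32/35, 44/35)
obs 3: x=-9 → posterior Normal(-140/47, 44/47)
obs 4: x=-4 → posterior Normal(-188/59, 44/59)
obs 5: x=-5/4 → posterior Normal(-203/71, 44/71)
obs 6: x=1 → posterior Normal(-191/83, 44/83)
obs 7: x=-7/4 → posterior Normal(-212/95, 44/95)
obs 8: x=1 → posterior Normal(-200/107, 44/107)
obs 9: x=3/2 → posterior Normal(-26/17, 44/119)
obs 10: x=3/2 → posterior Normal(-164/131, 44/131)

mu_0=-164/131, tau_0^2=44/131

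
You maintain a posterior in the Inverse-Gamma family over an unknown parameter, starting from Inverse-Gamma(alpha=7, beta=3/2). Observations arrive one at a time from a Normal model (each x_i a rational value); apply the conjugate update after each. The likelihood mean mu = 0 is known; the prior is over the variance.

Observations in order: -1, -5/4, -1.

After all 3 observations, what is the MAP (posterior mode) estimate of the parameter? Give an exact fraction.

105/304

obs 1: x=-1 → posterior Inverse-Gamma(15/2, 2)
obs 2: x=-5/4 → posterior Inverse-Gamma(8, 89/32)
obs 3: x=-1 → posterior Inverse-Gamma(17/2, 105/32)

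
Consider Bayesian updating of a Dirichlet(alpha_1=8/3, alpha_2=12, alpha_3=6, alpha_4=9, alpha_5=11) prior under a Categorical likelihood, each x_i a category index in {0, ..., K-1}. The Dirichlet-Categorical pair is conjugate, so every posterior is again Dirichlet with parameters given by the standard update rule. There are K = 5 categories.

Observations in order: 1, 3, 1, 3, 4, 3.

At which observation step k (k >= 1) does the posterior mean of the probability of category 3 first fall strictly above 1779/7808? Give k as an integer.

k = 2

obs 1: x=1 → posterior Dirichlet(8/3, 13, 6, 9, 11)
obs 2: x=3 → posterior Dirichlet(8/3, 13, 6, 10, 11)
obs 3: x=1 → posterior Dirichlet(8/3, 14, 6, 10, 11)
obs 4: x=3 → posterior Dirichlet(8/3, 14, 6, 11, 11)
obs 5: x=4 → posterior Dirichlet(8/3, 14, 6, 11, 12)
obs 6: x=3 → posterior Dirichlet(8/3, 14, 6, 12, 12)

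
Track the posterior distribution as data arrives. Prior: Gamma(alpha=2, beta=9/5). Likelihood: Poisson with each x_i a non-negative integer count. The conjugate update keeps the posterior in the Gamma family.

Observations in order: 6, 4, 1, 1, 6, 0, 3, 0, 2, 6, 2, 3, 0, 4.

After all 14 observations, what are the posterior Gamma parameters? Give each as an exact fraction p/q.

obs 1: x=6 → posterior Gamma(8, 14/5)
obs 2: x=4 → posterior Gamma(12, 19/5)
obs 3: x=1 → posterior Gamma(13, 24/5)
obs 4: x=1 → posterior Gamma(14, 29/5)
obs 5: x=6 → posterior Gamma(20, 34/5)
obs 6: x=0 → posterior Gamma(20, 39/5)
obs 7: x=3 → posterior Gamma(23, 44/5)
obs 8: x=0 → posterior Gamma(23, 49/5)
obs 9: x=2 → posterior Gamma(25, 54/5)
obs 10: x=6 → posterior Gamma(31, 59/5)
obs 11: x=2 → posterior Gamma(33, 64/5)
obs 12: x=3 → posterior Gamma(36, 69/5)
obs 13: x=0 → posterior Gamma(36, 74/5)
obs 14: x=4 → posterior Gamma(40, 79/5)

alpha=40, beta=79/5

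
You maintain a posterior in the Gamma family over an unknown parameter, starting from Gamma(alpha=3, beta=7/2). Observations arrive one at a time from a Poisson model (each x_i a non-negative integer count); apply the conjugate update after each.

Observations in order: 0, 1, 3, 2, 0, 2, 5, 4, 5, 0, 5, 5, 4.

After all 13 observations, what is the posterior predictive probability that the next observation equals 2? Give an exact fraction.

obs 1: x=0 → posterior Gamma(3, 9/2)
obs 2: x=1 → posterior Gamma(4, 11/2)
obs 3: x=3 → posterior Gamma(7, 13/2)
obs 4: x=2 → posterior Gamma(9, 15/2)
obs 5: x=0 → posterior Gamma(9, 17/2)
obs 6: x=2 → posterior Gamma(11, 19/2)
obs 7: x=5 → posterior Gamma(16, 21/2)
obs 8: x=4 → posterior Gamma(20, 23/2)
obs 9: x=5 → posterior Gamma(25, 25/2)
obs 10: x=0 → posterior Gamma(25, 27/2)
obs 11: x=5 → posterior Gamma(30, 29/2)
obs 12: x=5 → posterior Gamma(35, 31/2)
obs 13: x=4 → posterior Gamma(39, 33/2)

104046684299781173421981976077808192095413253779805687251772528/405340327473488249781349131577080761417164467275142669677734375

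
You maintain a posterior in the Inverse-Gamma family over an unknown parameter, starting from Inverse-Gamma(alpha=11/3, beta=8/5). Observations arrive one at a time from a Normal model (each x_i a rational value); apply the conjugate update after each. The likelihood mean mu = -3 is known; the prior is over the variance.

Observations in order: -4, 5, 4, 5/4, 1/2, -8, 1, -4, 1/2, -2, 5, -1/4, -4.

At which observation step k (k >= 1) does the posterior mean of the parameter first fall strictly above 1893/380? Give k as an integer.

k = 2

obs 1: x=-4 → posterior Inverse-Gamma(25/6, 21/10)
obs 2: x=5 → posterior Inverse-Gamma(14/3, 341/10)
obs 3: x=4 → posterior Inverse-Gamma(31/6, 293/5)
obs 4: x=5/4 → posterior Inverse-Gamma(17/3, 10821/160)
obs 5: x=1/2 → posterior Inverse-Gamma(37/6, 11801/160)
obs 6: x=-8 → posterior Inverse-Gamma(20/3, 13801/160)
obs 7: x=1 → posterior Inverse-Gamma(43/6, 15081/160)
obs 8: x=-4 → posterior Inverse-Gamma(23/3, 15161/160)
obs 9: x=1/2 → posterior Inverse-Gamma(49/6, 16141/160)
obs 10: x=-2 → posterior Inverse-Gamma(26/3, 16221/160)
obs 11: x=5 → posterior Inverse-Gamma(55/6, 21341/160)
obs 12: x=-1/4 → posterior Inverse-Gamma(29/3, 10973/80)
obs 13: x=-4 → posterior Inverse-Gamma(61/6, 11013/80)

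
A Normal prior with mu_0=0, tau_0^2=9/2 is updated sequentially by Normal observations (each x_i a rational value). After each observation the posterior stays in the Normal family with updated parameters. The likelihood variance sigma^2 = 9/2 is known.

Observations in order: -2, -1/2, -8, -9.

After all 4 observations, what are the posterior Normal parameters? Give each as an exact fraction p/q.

obs 1: x=-2 → posterior Normal(-1, 9/4)
obs 2: x=-1/2 → posterior Normal(-5/6, 3/2)
obs 3: x=-8 → posterior Normal(-21/8, 9/8)
obs 4: x=-9 → posterior Normal(-39/10, 9/10)

mu_0=-39/10, tau_0^2=9/10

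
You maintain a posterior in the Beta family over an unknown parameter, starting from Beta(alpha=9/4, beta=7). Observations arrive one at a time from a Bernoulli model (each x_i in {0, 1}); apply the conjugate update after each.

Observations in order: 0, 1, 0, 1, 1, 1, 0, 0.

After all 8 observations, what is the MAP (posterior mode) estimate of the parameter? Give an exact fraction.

obs 1: x=0 → posterior Beta(9/4, 8)
obs 2: x=1 → posterior Beta(13/4, 8)
obs 3: x=0 → posterior Beta(13/4, 9)
obs 4: x=1 → posterior Beta(17/4, 9)
obs 5: x=1 → posterior Beta(21/4, 9)
obs 6: x=1 → posterior Beta(25/4, 9)
obs 7: x=0 → posterior Beta(25/4, 10)
obs 8: x=0 → posterior Beta(25/4, 11)

21/61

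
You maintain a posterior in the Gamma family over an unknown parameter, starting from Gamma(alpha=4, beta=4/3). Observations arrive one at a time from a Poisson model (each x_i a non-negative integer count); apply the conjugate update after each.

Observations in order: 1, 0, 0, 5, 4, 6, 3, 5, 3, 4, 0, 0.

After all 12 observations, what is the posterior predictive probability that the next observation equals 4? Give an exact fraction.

obs 1: x=1 → posterior Gamma(5, 7/3)
obs 2: x=0 → posterior Gamma(5, 10/3)
obs 3: x=0 → posterior Gamma(5, 13/3)
obs 4: x=5 → posterior Gamma(10, 16/3)
obs 5: x=4 → posterior Gamma(14, 19/3)
obs 6: x=6 → posterior Gamma(20, 22/3)
obs 7: x=3 → posterior Gamma(23, 25/3)
obs 8: x=5 → posterior Gamma(28, 28/3)
obs 9: x=3 → posterior Gamma(31, 31/3)
obs 10: x=4 → posterior Gamma(35, 34/3)
obs 11: x=0 → posterior Gamma(35, 37/3)
obs 12: x=0 → posterior Gamma(35, 40/3)

705877500914371294434164736000000000000000000000000000000000000/5073057299044392323479424888670628140774517890632444518729743907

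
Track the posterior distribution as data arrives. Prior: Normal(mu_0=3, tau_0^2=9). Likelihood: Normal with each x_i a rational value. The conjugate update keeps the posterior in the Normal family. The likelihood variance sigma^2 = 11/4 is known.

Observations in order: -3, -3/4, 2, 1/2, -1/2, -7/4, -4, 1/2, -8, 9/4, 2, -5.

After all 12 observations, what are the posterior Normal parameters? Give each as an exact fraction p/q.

mu_0=-534/443, tau_0^2=99/443

obs 1: x=-3 → posterior Normal(-75/47, 99/47)
obs 2: x=-3/4 → posterior Normal(-102/83, 99/83)
obs 3: x=2 → posterior Normal(-30/119, 99/119)
obs 4: x=1/2 → posterior Normal(-12/155, 99/155)
obs 5: x=-1/2 → posterior Normal(-30/191, 99/191)
obs 6: x=-7/4 → posterior Normal(-93/227, 99/227)
obs 7: x=-4 → posterior Normal(-237/263, 99/263)
obs 8: x=1/2 → posterior Normal(-219/299, 99/299)
obs 9: x=-8 → posterior Normal(-507/335, 99/335)
obs 10: x=9/4 → posterior Normal(-426/371, 99/371)
obs 11: x=2 → posterior Normal(-354/407, 9/37)
obs 12: x=-5 → posterior Normal(-534/443, 99/443)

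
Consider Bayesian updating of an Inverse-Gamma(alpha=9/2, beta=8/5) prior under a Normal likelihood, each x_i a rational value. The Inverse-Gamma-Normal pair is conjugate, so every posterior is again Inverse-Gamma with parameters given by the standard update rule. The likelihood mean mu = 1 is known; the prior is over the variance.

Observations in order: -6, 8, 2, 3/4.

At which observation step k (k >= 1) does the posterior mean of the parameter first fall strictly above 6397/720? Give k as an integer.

obs 1: x=-6 → posterior Inverse-Gamma(5, 261/10)
obs 2: x=8 → posterior Inverse-Gamma(11/2, 253/5)
obs 3: x=2 → posterior Inverse-Gamma(6, 511/10)
obs 4: x=3/4 → posterior Inverse-Gamma(13/2, 8181/160)

k = 2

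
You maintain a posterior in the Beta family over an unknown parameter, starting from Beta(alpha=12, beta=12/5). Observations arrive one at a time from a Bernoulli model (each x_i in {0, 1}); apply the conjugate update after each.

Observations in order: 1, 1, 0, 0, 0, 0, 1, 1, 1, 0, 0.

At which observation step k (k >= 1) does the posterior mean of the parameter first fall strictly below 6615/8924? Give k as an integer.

obs 1: x=1 → posterior Beta(13, 12/5)
obs 2: x=1 → posterior Beta(14, 12/5)
obs 3: x=0 → posterior Beta(14, 17/5)
obs 4: x=0 → posterior Beta(14, 22/5)
obs 5: x=0 → posterior Beta(14, 27/5)
obs 6: x=0 → posterior Beta(14, 32/5)
obs 7: x=1 → posterior Beta(15, 32/5)
obs 8: x=1 → posterior Beta(16, 32/5)
obs 9: x=1 → posterior Beta(17, 32/5)
obs 10: x=0 → posterior Beta(17, 37/5)
obs 11: x=0 → posterior Beta(17, 42/5)

k = 5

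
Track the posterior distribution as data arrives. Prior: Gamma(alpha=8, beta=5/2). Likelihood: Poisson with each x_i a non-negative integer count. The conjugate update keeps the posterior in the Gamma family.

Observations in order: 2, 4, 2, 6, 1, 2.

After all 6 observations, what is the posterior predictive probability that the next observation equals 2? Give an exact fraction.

7501815636052923092621440988374100/33600614943460448322716069311260139

obs 1: x=2 → posterior Gamma(10, 7/2)
obs 2: x=4 → posterior Gamma(14, 9/2)
obs 3: x=2 → posterior Gamma(16, 11/2)
obs 4: x=6 → posterior Gamma(22, 13/2)
obs 5: x=1 → posterior Gamma(23, 15/2)
obs 6: x=2 → posterior Gamma(25, 17/2)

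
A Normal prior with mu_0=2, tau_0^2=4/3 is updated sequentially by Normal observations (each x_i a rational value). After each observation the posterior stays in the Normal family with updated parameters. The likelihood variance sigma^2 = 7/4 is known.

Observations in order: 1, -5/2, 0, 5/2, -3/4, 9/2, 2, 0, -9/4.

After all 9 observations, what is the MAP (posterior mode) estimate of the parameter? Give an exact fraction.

38/55

obs 1: x=1 → posterior Normal(58/37, 28/37)
obs 2: x=-5/2 → posterior Normal(18/53, 28/53)
obs 3: x=0 → posterior Normal(6/23, 28/69)
obs 4: x=5/2 → posterior Normal(58/85, 28/85)
obs 5: x=-3/4 → posterior Normal(46/101, 28/101)
obs 6: x=9/2 → posterior Normal(118/117, 28/117)
obs 7: x=2 → posterior Normal(150/133, 4/19)
obs 8: x=0 → posterior Normal(150/149, 28/149)
obs 9: x=-9/4 → posterior Normal(38/55, 28/165)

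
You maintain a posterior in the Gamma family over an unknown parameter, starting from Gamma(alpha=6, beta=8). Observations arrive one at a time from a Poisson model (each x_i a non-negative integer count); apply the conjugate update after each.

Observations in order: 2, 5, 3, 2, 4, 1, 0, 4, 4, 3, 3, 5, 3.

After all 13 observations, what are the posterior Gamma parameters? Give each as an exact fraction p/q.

obs 1: x=2 → posterior Gamma(8, 9)
obs 2: x=5 → posterior Gamma(13, 10)
obs 3: x=3 → posterior Gamma(16, 11)
obs 4: x=2 → posterior Gamma(18, 12)
obs 5: x=4 → posterior Gamma(22, 13)
obs 6: x=1 → posterior Gamma(23, 14)
obs 7: x=0 → posterior Gamma(23, 15)
obs 8: x=4 → posterior Gamma(27, 16)
obs 9: x=4 → posterior Gamma(31, 17)
obs 10: x=3 → posterior Gamma(34, 18)
obs 11: x=3 → posterior Gamma(37, 19)
obs 12: x=5 → posterior Gamma(42, 20)
obs 13: x=3 → posterior Gamma(45, 21)

alpha=45, beta=21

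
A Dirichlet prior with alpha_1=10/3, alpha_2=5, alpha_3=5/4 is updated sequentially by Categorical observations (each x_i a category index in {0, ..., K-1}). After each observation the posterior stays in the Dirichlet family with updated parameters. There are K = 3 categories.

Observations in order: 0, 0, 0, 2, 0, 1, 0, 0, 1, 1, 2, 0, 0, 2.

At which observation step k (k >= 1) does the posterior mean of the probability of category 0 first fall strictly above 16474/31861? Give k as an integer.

k = 8

obs 1: x=0 → posterior Dirichlet(13/3, 5, 5/4)
obs 2: x=0 → posterior Dirichlet(16/3, 5, 5/4)
obs 3: x=0 → posterior Dirichlet(19/3, 5, 5/4)
obs 4: x=2 → posterior Dirichlet(19/3, 5, 9/4)
obs 5: x=0 → posterior Dirichlet(22/3, 5, 9/4)
obs 6: x=1 → posterior Dirichlet(22/3, 6, 9/4)
obs 7: x=0 → posterior Dirichlet(25/3, 6, 9/4)
obs 8: x=0 → posterior Dirichlet(28/3, 6, 9/4)
obs 9: x=1 → posterior Dirichlet(28/3, 7, 9/4)
obs 10: x=1 → posterior Dirichlet(28/3, 8, 9/4)
obs 11: x=2 → posterior Dirichlet(28/3, 8, 13/4)
obs 12: x=0 → posterior Dirichlet(31/3, 8, 13/4)
obs 13: x=0 → posterior Dirichlet(34/3, 8, 13/4)
obs 14: x=2 → posterior Dirichlet(34/3, 8, 17/4)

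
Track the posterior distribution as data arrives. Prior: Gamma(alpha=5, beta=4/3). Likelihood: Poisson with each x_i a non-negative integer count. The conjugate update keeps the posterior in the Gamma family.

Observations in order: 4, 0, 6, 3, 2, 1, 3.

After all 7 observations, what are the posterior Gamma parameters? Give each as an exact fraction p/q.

alpha=24, beta=25/3

obs 1: x=4 → posterior Gamma(9, 7/3)
obs 2: x=0 → posterior Gamma(9, 10/3)
obs 3: x=6 → posterior Gamma(15, 13/3)
obs 4: x=3 → posterior Gamma(18, 16/3)
obs 5: x=2 → posterior Gamma(20, 19/3)
obs 6: x=1 → posterior Gamma(21, 22/3)
obs 7: x=3 → posterior Gamma(24, 25/3)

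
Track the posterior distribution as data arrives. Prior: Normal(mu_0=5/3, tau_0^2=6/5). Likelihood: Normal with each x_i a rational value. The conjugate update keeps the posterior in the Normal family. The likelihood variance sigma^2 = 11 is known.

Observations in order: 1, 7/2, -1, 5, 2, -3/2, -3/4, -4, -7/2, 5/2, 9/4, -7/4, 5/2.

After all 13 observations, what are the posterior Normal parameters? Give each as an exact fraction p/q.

obs 1: x=1 → posterior Normal(293/183, 66/61)
obs 2: x=7/2 → posterior Normal(356/201, 66/67)
obs 3: x=-1 → posterior Normal(338/219, 66/73)
obs 4: x=5 → posterior Normal(428/237, 66/79)
obs 5: x=2 → posterior Normal(464/255, 66/85)
obs 6: x=-3/2 → posterior Normal(437/273, 66/91)
obs 7: x=-3/4 → posterior Normal(847/582, 66/97)
obs 8: x=-4 → posterior Normal(703/618, 66/103)
obs 9: x=-7/2 → posterior Normal(577/654, 66/109)
obs 10: x=5/2 → posterior Normal(29/30, 66/115)
obs 11: x=9/4 → posterior Normal(34/33, 6/11)
obs 12: x=-7/4 → posterior Normal(685/762, 66/127)
obs 13: x=5/2 → posterior Normal(775/798, 66/133)

mu_0=775/798, tau_0^2=66/133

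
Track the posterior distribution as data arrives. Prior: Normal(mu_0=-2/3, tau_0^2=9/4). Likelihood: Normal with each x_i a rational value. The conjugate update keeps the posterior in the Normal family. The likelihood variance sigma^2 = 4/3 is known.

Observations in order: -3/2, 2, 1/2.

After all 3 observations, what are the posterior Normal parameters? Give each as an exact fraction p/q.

obs 1: x=-3/2 → posterior Normal(-307/258, 36/43)
obs 2: x=2 → posterior Normal(17/420, 18/35)
obs 3: x=1/2 → posterior Normal(49/291, 36/97)

mu_0=49/291, tau_0^2=36/97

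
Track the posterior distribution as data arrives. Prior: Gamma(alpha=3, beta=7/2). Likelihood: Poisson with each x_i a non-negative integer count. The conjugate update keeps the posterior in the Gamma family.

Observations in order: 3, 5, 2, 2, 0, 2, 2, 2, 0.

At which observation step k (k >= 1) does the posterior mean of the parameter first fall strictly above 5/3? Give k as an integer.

obs 1: x=3 → posterior Gamma(6, 9/2)
obs 2: x=5 → posterior Gamma(11, 11/2)
obs 3: x=2 → posterior Gamma(13, 13/2)
obs 4: x=2 → posterior Gamma(15, 15/2)
obs 5: x=0 → posterior Gamma(15, 17/2)
obs 6: x=2 → posterior Gamma(17, 19/2)
obs 7: x=2 → posterior Gamma(19, 21/2)
obs 8: x=2 → posterior Gamma(21, 23/2)
obs 9: x=0 → posterior Gamma(21, 25/2)

k = 2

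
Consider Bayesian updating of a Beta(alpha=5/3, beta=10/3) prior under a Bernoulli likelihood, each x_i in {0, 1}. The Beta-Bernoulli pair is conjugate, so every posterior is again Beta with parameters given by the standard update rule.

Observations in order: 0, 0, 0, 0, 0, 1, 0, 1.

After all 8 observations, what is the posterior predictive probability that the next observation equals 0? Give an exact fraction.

28/39

obs 1: x=0 → posterior Beta(5/3, 13/3)
obs 2: x=0 → posterior Beta(5/3, 16/3)
obs 3: x=0 → posterior Beta(5/3, 19/3)
obs 4: x=0 → posterior Beta(5/3, 22/3)
obs 5: x=0 → posterior Beta(5/3, 25/3)
obs 6: x=1 → posterior Beta(8/3, 25/3)
obs 7: x=0 → posterior Beta(8/3, 28/3)
obs 8: x=1 → posterior Beta(11/3, 28/3)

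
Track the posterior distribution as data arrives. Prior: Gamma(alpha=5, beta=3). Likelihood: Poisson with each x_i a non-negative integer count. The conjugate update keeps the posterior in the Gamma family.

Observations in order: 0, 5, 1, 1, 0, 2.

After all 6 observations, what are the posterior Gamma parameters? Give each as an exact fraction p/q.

alpha=14, beta=9

obs 1: x=0 → posterior Gamma(5, 4)
obs 2: x=5 → posterior Gamma(10, 5)
obs 3: x=1 → posterior Gamma(11, 6)
obs 4: x=1 → posterior Gamma(12, 7)
obs 5: x=0 → posterior Gamma(12, 8)
obs 6: x=2 → posterior Gamma(14, 9)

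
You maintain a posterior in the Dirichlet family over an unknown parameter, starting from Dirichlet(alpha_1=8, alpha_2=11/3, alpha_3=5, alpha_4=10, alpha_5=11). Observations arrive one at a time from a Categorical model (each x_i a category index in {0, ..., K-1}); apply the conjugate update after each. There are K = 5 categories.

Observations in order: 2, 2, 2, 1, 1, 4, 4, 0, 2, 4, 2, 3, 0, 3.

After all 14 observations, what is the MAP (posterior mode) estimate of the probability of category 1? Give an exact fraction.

1/10

obs 1: x=2 → posterior Dirichlet(8, 11/3, 6, 10, 11)
obs 2: x=2 → posterior Dirichlet(8, 11/3, 7, 10, 11)
obs 3: x=2 → posterior Dirichlet(8, 11/3, 8, 10, 11)
obs 4: x=1 → posterior Dirichlet(8, 14/3, 8, 10, 11)
obs 5: x=1 → posterior Dirichlet(8, 17/3, 8, 10, 11)
obs 6: x=4 → posterior Dirichlet(8, 17/3, 8, 10, 12)
obs 7: x=4 → posterior Dirichlet(8, 17/3, 8, 10, 13)
obs 8: x=0 → posterior Dirichlet(9, 17/3, 8, 10, 13)
obs 9: x=2 → posterior Dirichlet(9, 17/3, 9, 10, 13)
obs 10: x=4 → posterior Dirichlet(9, 17/3, 9, 10, 14)
obs 11: x=2 → posterior Dirichlet(9, 17/3, 10, 10, 14)
obs 12: x=3 → posterior Dirichlet(9, 17/3, 10, 11, 14)
obs 13: x=0 → posterior Dirichlet(10, 17/3, 10, 11, 14)
obs 14: x=3 → posterior Dirichlet(10, 17/3, 10, 12, 14)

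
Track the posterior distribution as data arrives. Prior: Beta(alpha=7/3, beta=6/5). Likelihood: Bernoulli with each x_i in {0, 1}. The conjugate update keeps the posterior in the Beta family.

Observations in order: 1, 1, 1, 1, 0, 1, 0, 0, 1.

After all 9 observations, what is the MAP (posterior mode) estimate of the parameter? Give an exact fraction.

55/79

obs 1: x=1 → posterior Beta(10/3, 6/5)
obs 2: x=1 → posterior Beta(13/3, 6/5)
obs 3: x=1 → posterior Beta(16/3, 6/5)
obs 4: x=1 → posterior Beta(19/3, 6/5)
obs 5: x=0 → posterior Beta(19/3, 11/5)
obs 6: x=1 → posterior Beta(22/3, 11/5)
obs 7: x=0 → posterior Beta(22/3, 16/5)
obs 8: x=0 → posterior Beta(22/3, 21/5)
obs 9: x=1 → posterior Beta(25/3, 21/5)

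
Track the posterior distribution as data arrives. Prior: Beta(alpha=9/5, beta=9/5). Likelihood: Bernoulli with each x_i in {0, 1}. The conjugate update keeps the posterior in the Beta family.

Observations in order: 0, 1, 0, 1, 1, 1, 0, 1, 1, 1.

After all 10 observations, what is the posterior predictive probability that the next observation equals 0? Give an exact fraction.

6/17

obs 1: x=0 → posterior Beta(9/5, 14/5)
obs 2: x=1 → posterior Beta(14/5, 14/5)
obs 3: x=0 → posterior Beta(14/5, 19/5)
obs 4: x=1 → posterior Beta(19/5, 19/5)
obs 5: x=1 → posterior Beta(24/5, 19/5)
obs 6: x=1 → posterior Beta(29/5, 19/5)
obs 7: x=0 → posterior Beta(29/5, 24/5)
obs 8: x=1 → posterior Beta(34/5, 24/5)
obs 9: x=1 → posterior Beta(39/5, 24/5)
obs 10: x=1 → posterior Beta(44/5, 24/5)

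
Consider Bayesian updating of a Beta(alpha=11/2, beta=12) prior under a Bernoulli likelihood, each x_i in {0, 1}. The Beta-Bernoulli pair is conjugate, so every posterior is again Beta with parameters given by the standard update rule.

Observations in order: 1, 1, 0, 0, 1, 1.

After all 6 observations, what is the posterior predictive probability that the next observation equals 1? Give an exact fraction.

19/47

obs 1: x=1 → posterior Beta(13/2, 12)
obs 2: x=1 → posterior Beta(15/2, 12)
obs 3: x=0 → posterior Beta(15/2, 13)
obs 4: x=0 → posterior Beta(15/2, 14)
obs 5: x=1 → posterior Beta(17/2, 14)
obs 6: x=1 → posterior Beta(19/2, 14)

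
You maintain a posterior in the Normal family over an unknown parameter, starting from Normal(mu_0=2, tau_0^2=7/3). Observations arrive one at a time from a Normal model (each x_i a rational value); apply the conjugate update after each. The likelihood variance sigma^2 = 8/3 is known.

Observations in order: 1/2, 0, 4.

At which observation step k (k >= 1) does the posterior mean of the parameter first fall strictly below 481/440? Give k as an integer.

obs 1: x=1/2 → posterior Normal(13/10, 56/45)
obs 2: x=0 → posterior Normal(39/44, 28/33)
obs 3: x=4 → posterior Normal(95/58, 56/87)

k = 2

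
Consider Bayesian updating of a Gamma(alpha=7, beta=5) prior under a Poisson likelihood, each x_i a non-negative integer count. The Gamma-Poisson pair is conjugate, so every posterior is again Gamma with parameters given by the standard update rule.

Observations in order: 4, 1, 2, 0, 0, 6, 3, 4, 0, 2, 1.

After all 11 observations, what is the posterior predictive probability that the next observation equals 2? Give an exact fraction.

obs 1: x=4 → posterior Gamma(11, 6)
obs 2: x=1 → posterior Gamma(12, 7)
obs 3: x=2 → posterior Gamma(14, 8)
obs 4: x=0 → posterior Gamma(14, 9)
obs 5: x=0 → posterior Gamma(14, 10)
obs 6: x=6 → posterior Gamma(20, 11)
obs 7: x=3 → posterior Gamma(23, 12)
obs 8: x=4 → posterior Gamma(27, 13)
obs 9: x=0 → posterior Gamma(27, 14)
obs 10: x=2 → posterior Gamma(29, 15)
obs 11: x=1 → posterior Gamma(30, 16)

618091018039985880900270283030360227840/2367911594760467245844106297320951247361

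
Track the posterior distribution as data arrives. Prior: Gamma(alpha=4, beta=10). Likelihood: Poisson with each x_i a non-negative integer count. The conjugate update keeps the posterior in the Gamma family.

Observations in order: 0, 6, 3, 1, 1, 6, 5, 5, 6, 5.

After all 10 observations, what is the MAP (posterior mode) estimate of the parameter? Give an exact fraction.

41/20

obs 1: x=0 → posterior Gamma(4, 11)
obs 2: x=6 → posterior Gamma(10, 12)
obs 3: x=3 → posterior Gamma(13, 13)
obs 4: x=1 → posterior Gamma(14, 14)
obs 5: x=1 → posterior Gamma(15, 15)
obs 6: x=6 → posterior Gamma(21, 16)
obs 7: x=5 → posterior Gamma(26, 17)
obs 8: x=5 → posterior Gamma(31, 18)
obs 9: x=6 → posterior Gamma(37, 19)
obs 10: x=5 → posterior Gamma(42, 20)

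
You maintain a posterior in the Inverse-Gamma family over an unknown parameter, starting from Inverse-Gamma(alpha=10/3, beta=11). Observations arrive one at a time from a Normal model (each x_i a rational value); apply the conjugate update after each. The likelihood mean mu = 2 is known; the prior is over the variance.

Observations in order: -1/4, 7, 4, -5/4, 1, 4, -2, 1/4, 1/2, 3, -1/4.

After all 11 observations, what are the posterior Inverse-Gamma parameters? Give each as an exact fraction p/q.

alpha=53/6, beta=99/2

obs 1: x=-1/4 → posterior Inverse-Gamma(23/6, 433/32)
obs 2: x=7 → posterior Inverse-Gamma(13/3, 833/32)
obs 3: x=4 → posterior Inverse-Gamma(29/6, 897/32)
obs 4: x=-5/4 → posterior Inverse-Gamma(16/3, 533/16)
obs 5: x=1 → posterior Inverse-Gamma(35/6, 541/16)
obs 6: x=4 → posterior Inverse-Gamma(19/3, 573/16)
obs 7: x=-2 → posterior Inverse-Gamma(41/6, 701/16)
obs 8: x=1/4 → posterior Inverse-Gamma(22/3, 1451/32)
obs 9: x=1/2 → posterior Inverse-Gamma(47/6, 1487/32)
obs 10: x=3 → posterior Inverse-Gamma(25/3, 1503/32)
obs 11: x=-1/4 → posterior Inverse-Gamma(53/6, 99/2)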